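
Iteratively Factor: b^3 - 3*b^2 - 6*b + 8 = (b - 4)*(b^2 + b - 2) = (b - 4)*(b + 2)*(b - 1)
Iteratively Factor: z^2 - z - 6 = (z + 2)*(z - 3)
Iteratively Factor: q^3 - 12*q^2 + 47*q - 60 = (q - 3)*(q^2 - 9*q + 20) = (q - 4)*(q - 3)*(q - 5)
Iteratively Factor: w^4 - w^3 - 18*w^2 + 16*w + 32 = (w + 1)*(w^3 - 2*w^2 - 16*w + 32) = (w + 1)*(w + 4)*(w^2 - 6*w + 8) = (w - 4)*(w + 1)*(w + 4)*(w - 2)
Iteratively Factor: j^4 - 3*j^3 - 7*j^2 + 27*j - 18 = (j - 2)*(j^3 - j^2 - 9*j + 9) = (j - 3)*(j - 2)*(j^2 + 2*j - 3) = (j - 3)*(j - 2)*(j + 3)*(j - 1)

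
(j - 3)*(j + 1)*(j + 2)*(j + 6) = j^4 + 6*j^3 - 7*j^2 - 48*j - 36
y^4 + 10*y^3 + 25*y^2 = y^2*(y + 5)^2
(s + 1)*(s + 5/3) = s^2 + 8*s/3 + 5/3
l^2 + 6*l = l*(l + 6)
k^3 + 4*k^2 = k^2*(k + 4)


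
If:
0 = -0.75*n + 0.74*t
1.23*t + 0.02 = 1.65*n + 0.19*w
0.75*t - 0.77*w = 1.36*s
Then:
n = 0.0495812395309883 - 0.471021775544389*w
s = 0.0277120898610701 - 0.829441324268401*w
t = 0.050251256281407 - 0.477386934673367*w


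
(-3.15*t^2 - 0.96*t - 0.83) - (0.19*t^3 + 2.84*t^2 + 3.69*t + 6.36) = -0.19*t^3 - 5.99*t^2 - 4.65*t - 7.19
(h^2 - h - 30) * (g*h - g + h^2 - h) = g*h^3 - 2*g*h^2 - 29*g*h + 30*g + h^4 - 2*h^3 - 29*h^2 + 30*h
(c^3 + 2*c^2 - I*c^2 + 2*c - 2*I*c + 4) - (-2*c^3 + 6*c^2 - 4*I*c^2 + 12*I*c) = 3*c^3 - 4*c^2 + 3*I*c^2 + 2*c - 14*I*c + 4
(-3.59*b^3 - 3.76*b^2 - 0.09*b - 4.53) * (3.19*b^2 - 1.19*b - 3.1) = -11.4521*b^5 - 7.7223*b^4 + 15.3163*b^3 - 2.6876*b^2 + 5.6697*b + 14.043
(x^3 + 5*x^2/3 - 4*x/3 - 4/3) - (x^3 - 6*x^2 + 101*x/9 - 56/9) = 23*x^2/3 - 113*x/9 + 44/9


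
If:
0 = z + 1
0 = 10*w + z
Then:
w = 1/10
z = -1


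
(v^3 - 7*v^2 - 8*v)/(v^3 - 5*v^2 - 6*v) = (v - 8)/(v - 6)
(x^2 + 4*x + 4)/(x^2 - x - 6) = (x + 2)/(x - 3)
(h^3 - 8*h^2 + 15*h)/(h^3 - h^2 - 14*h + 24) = h*(h - 5)/(h^2 + 2*h - 8)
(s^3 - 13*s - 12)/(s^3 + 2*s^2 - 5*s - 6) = (s - 4)/(s - 2)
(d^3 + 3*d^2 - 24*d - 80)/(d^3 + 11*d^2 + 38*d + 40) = (d^2 - d - 20)/(d^2 + 7*d + 10)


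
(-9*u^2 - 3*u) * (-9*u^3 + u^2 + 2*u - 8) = 81*u^5 + 18*u^4 - 21*u^3 + 66*u^2 + 24*u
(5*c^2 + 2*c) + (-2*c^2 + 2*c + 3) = 3*c^2 + 4*c + 3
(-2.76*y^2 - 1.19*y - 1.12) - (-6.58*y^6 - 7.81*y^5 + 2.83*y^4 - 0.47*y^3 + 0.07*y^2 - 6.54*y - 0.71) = 6.58*y^6 + 7.81*y^5 - 2.83*y^4 + 0.47*y^3 - 2.83*y^2 + 5.35*y - 0.41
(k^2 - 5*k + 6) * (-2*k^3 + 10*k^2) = -2*k^5 + 20*k^4 - 62*k^3 + 60*k^2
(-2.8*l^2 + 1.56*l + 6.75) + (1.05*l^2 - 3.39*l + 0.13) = -1.75*l^2 - 1.83*l + 6.88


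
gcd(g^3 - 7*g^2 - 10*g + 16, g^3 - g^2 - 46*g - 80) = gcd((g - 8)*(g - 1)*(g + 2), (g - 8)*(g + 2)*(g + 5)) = g^2 - 6*g - 16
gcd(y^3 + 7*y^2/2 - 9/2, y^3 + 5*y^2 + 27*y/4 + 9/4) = y^2 + 9*y/2 + 9/2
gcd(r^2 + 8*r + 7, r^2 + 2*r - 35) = r + 7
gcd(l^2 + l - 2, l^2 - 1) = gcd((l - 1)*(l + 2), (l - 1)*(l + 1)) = l - 1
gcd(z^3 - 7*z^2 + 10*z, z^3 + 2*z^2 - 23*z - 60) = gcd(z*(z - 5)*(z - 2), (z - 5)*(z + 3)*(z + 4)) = z - 5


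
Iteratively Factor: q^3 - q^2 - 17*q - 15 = (q - 5)*(q^2 + 4*q + 3) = (q - 5)*(q + 3)*(q + 1)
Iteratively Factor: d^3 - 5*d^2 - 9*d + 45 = (d - 3)*(d^2 - 2*d - 15) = (d - 5)*(d - 3)*(d + 3)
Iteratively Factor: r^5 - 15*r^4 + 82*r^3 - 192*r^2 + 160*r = (r)*(r^4 - 15*r^3 + 82*r^2 - 192*r + 160) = r*(r - 5)*(r^3 - 10*r^2 + 32*r - 32) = r*(r - 5)*(r - 2)*(r^2 - 8*r + 16) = r*(r - 5)*(r - 4)*(r - 2)*(r - 4)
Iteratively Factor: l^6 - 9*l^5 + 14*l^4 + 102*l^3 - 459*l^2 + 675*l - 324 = (l - 1)*(l^5 - 8*l^4 + 6*l^3 + 108*l^2 - 351*l + 324) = (l - 1)*(l + 4)*(l^4 - 12*l^3 + 54*l^2 - 108*l + 81) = (l - 3)*(l - 1)*(l + 4)*(l^3 - 9*l^2 + 27*l - 27) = (l - 3)^2*(l - 1)*(l + 4)*(l^2 - 6*l + 9) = (l - 3)^3*(l - 1)*(l + 4)*(l - 3)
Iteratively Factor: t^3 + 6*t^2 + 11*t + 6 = (t + 2)*(t^2 + 4*t + 3) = (t + 2)*(t + 3)*(t + 1)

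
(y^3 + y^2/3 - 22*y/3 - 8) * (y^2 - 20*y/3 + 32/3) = y^5 - 19*y^4/3 + 10*y^3/9 + 400*y^2/9 - 224*y/9 - 256/3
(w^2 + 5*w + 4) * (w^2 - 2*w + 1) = w^4 + 3*w^3 - 5*w^2 - 3*w + 4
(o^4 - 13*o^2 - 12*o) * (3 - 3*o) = -3*o^5 + 3*o^4 + 39*o^3 - 3*o^2 - 36*o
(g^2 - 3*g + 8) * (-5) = -5*g^2 + 15*g - 40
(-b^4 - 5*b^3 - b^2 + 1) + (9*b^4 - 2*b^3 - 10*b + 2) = 8*b^4 - 7*b^3 - b^2 - 10*b + 3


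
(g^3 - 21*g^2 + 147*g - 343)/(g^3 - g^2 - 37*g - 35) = (g^2 - 14*g + 49)/(g^2 + 6*g + 5)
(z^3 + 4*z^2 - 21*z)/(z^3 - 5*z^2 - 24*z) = (-z^2 - 4*z + 21)/(-z^2 + 5*z + 24)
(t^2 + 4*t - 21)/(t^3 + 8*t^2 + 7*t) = (t - 3)/(t*(t + 1))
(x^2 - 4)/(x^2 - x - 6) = (x - 2)/(x - 3)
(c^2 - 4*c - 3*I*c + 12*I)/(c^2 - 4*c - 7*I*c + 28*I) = (c - 3*I)/(c - 7*I)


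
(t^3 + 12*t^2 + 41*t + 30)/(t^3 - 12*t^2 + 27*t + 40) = (t^2 + 11*t + 30)/(t^2 - 13*t + 40)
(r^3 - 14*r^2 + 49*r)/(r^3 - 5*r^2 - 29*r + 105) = r*(r - 7)/(r^2 + 2*r - 15)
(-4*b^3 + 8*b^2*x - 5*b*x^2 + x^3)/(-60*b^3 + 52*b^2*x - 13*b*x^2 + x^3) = (2*b^2 - 3*b*x + x^2)/(30*b^2 - 11*b*x + x^2)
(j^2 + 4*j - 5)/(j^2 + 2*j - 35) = (j^2 + 4*j - 5)/(j^2 + 2*j - 35)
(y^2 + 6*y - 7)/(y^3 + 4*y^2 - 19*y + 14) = 1/(y - 2)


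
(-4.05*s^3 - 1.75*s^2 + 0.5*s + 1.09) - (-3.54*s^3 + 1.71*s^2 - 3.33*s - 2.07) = -0.51*s^3 - 3.46*s^2 + 3.83*s + 3.16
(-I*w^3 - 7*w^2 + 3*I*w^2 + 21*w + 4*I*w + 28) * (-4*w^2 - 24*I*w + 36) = 4*I*w^5 + 4*w^4 - 12*I*w^4 - 12*w^3 + 116*I*w^3 - 268*w^2 - 396*I*w^2 + 756*w - 528*I*w + 1008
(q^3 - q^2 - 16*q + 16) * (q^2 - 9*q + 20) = q^5 - 10*q^4 + 13*q^3 + 140*q^2 - 464*q + 320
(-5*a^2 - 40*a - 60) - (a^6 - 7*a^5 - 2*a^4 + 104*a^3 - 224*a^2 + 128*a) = -a^6 + 7*a^5 + 2*a^4 - 104*a^3 + 219*a^2 - 168*a - 60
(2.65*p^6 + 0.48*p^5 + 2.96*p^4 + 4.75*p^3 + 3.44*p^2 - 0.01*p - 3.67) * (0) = 0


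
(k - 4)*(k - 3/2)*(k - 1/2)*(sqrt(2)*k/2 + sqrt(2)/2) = sqrt(2)*k^4/2 - 5*sqrt(2)*k^3/2 + 11*sqrt(2)*k^2/8 + 23*sqrt(2)*k/8 - 3*sqrt(2)/2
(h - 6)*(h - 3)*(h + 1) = h^3 - 8*h^2 + 9*h + 18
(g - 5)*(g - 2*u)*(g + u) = g^3 - g^2*u - 5*g^2 - 2*g*u^2 + 5*g*u + 10*u^2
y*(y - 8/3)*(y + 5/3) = y^3 - y^2 - 40*y/9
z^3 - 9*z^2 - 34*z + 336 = (z - 8)*(z - 7)*(z + 6)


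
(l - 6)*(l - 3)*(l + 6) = l^3 - 3*l^2 - 36*l + 108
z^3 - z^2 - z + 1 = (z - 1)^2*(z + 1)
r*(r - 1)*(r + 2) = r^3 + r^2 - 2*r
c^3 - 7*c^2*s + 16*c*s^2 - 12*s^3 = (c - 3*s)*(c - 2*s)^2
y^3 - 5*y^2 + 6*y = y*(y - 3)*(y - 2)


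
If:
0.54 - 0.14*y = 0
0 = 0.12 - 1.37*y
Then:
No Solution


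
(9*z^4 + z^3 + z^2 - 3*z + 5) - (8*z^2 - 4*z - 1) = 9*z^4 + z^3 - 7*z^2 + z + 6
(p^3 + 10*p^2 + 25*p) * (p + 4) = p^4 + 14*p^3 + 65*p^2 + 100*p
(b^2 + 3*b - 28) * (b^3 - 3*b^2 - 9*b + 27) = b^5 - 46*b^3 + 84*b^2 + 333*b - 756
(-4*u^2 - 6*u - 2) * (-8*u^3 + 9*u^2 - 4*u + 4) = 32*u^5 + 12*u^4 - 22*u^3 - 10*u^2 - 16*u - 8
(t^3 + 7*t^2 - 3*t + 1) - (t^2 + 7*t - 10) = t^3 + 6*t^2 - 10*t + 11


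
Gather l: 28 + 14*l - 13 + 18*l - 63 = 32*l - 48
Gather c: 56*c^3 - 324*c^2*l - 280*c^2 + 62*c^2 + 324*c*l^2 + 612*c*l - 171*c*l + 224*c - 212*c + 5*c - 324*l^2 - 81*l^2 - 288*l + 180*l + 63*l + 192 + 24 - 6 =56*c^3 + c^2*(-324*l - 218) + c*(324*l^2 + 441*l + 17) - 405*l^2 - 45*l + 210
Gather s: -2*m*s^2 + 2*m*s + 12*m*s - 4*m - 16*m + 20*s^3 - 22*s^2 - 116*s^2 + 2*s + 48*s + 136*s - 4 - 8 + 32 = -20*m + 20*s^3 + s^2*(-2*m - 138) + s*(14*m + 186) + 20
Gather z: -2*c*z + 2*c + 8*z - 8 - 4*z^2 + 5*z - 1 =2*c - 4*z^2 + z*(13 - 2*c) - 9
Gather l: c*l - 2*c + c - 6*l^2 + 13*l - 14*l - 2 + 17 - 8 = -c - 6*l^2 + l*(c - 1) + 7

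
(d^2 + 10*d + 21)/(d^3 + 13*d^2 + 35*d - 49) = (d + 3)/(d^2 + 6*d - 7)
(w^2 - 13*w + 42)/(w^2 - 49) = (w - 6)/(w + 7)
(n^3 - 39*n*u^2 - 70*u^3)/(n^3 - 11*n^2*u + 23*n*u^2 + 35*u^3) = (-n^2 - 7*n*u - 10*u^2)/(-n^2 + 4*n*u + 5*u^2)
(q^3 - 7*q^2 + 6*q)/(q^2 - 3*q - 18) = q*(q - 1)/(q + 3)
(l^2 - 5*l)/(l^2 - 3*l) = (l - 5)/(l - 3)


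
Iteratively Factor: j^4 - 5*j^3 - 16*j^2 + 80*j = (j - 4)*(j^3 - j^2 - 20*j) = j*(j - 4)*(j^2 - j - 20) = j*(j - 4)*(j + 4)*(j - 5)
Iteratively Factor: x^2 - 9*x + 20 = (x - 4)*(x - 5)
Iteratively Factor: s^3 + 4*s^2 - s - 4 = (s + 1)*(s^2 + 3*s - 4) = (s - 1)*(s + 1)*(s + 4)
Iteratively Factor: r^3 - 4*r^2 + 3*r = (r - 3)*(r^2 - r) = (r - 3)*(r - 1)*(r)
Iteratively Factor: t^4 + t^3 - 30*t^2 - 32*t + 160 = (t - 5)*(t^3 + 6*t^2 - 32) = (t - 5)*(t + 4)*(t^2 + 2*t - 8) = (t - 5)*(t - 2)*(t + 4)*(t + 4)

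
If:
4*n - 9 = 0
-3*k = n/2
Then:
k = -3/8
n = 9/4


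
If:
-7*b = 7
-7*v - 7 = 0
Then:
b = -1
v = -1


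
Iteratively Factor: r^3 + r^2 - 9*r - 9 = (r + 1)*(r^2 - 9) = (r + 1)*(r + 3)*(r - 3)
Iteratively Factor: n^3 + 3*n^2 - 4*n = (n + 4)*(n^2 - n) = n*(n + 4)*(n - 1)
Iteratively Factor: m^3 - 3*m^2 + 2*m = (m - 2)*(m^2 - m) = (m - 2)*(m - 1)*(m)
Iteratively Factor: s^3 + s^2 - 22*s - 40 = (s + 2)*(s^2 - s - 20) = (s - 5)*(s + 2)*(s + 4)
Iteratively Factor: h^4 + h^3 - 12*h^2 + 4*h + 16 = (h - 2)*(h^3 + 3*h^2 - 6*h - 8) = (h - 2)*(h + 1)*(h^2 + 2*h - 8) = (h - 2)*(h + 1)*(h + 4)*(h - 2)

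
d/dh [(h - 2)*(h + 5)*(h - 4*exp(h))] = -4*h^2*exp(h) + 3*h^2 - 20*h*exp(h) + 6*h + 28*exp(h) - 10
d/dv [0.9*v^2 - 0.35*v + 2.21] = 1.8*v - 0.35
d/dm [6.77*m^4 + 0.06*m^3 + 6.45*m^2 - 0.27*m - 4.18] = 27.08*m^3 + 0.18*m^2 + 12.9*m - 0.27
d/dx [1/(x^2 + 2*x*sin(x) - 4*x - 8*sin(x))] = 2*(-x*cos(x) - x - sin(x) + 4*cos(x) + 2)/((x - 4)^2*(x + 2*sin(x))^2)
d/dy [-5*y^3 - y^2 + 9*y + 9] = -15*y^2 - 2*y + 9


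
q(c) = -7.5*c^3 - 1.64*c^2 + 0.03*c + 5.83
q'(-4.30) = -401.89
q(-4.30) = 571.68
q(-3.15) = 223.88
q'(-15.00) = -5013.27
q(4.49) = -705.99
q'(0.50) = -7.24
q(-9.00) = 5340.22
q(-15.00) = 24948.88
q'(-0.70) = -8.70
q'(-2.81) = -168.42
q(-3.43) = 289.08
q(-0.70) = 7.58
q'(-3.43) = -253.43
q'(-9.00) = -1792.95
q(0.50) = 4.50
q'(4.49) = -468.30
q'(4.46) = -462.16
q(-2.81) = 159.21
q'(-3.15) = -212.89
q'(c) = -22.5*c^2 - 3.28*c + 0.03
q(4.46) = -692.03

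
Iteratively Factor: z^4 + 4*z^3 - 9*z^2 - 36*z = (z + 3)*(z^3 + z^2 - 12*z) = z*(z + 3)*(z^2 + z - 12) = z*(z + 3)*(z + 4)*(z - 3)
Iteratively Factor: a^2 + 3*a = (a)*(a + 3)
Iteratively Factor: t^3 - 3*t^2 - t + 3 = (t - 3)*(t^2 - 1) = (t - 3)*(t + 1)*(t - 1)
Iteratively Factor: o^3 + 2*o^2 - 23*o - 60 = (o + 3)*(o^2 - o - 20) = (o - 5)*(o + 3)*(o + 4)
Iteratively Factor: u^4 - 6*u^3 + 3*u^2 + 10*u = (u)*(u^3 - 6*u^2 + 3*u + 10) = u*(u - 2)*(u^2 - 4*u - 5) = u*(u - 5)*(u - 2)*(u + 1)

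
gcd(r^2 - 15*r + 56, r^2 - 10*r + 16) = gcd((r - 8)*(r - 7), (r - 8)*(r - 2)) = r - 8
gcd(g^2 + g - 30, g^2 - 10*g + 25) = g - 5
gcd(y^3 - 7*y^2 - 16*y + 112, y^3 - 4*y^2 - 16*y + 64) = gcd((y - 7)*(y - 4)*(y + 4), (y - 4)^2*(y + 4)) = y^2 - 16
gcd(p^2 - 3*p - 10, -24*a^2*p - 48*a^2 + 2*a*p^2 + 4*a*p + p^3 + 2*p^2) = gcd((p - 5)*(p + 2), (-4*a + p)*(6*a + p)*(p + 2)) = p + 2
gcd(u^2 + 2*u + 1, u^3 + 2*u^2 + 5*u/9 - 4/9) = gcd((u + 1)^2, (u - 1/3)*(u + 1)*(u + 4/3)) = u + 1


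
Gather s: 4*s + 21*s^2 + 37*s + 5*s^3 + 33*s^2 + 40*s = 5*s^3 + 54*s^2 + 81*s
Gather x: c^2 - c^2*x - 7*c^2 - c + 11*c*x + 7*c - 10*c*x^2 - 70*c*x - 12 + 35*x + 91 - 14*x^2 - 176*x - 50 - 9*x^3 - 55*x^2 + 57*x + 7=-6*c^2 + 6*c - 9*x^3 + x^2*(-10*c - 69) + x*(-c^2 - 59*c - 84) + 36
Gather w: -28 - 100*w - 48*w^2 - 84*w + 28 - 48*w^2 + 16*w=-96*w^2 - 168*w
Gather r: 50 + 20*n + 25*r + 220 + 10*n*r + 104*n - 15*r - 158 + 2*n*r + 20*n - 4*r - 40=144*n + r*(12*n + 6) + 72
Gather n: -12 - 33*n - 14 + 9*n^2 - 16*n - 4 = 9*n^2 - 49*n - 30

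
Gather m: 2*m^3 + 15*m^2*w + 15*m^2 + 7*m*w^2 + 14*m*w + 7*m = 2*m^3 + m^2*(15*w + 15) + m*(7*w^2 + 14*w + 7)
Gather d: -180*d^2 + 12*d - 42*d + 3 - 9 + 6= -180*d^2 - 30*d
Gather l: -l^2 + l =-l^2 + l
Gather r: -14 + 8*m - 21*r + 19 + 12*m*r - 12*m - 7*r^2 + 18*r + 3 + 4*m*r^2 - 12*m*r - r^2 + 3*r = -4*m + r^2*(4*m - 8) + 8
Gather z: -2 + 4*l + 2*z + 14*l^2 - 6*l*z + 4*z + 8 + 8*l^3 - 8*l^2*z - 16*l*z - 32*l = 8*l^3 + 14*l^2 - 28*l + z*(-8*l^2 - 22*l + 6) + 6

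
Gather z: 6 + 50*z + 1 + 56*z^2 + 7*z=56*z^2 + 57*z + 7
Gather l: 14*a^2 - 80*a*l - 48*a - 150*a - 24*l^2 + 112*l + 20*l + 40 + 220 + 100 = 14*a^2 - 198*a - 24*l^2 + l*(132 - 80*a) + 360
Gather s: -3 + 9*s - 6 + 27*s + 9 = 36*s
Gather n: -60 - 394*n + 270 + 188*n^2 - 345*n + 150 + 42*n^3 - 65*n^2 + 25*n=42*n^3 + 123*n^2 - 714*n + 360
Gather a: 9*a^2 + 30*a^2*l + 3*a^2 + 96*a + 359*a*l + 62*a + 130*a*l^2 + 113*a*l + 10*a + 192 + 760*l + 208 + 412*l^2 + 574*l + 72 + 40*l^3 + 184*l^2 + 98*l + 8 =a^2*(30*l + 12) + a*(130*l^2 + 472*l + 168) + 40*l^3 + 596*l^2 + 1432*l + 480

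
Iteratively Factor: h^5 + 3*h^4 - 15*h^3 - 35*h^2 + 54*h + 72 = (h + 3)*(h^4 - 15*h^2 + 10*h + 24) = (h + 1)*(h + 3)*(h^3 - h^2 - 14*h + 24) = (h - 3)*(h + 1)*(h + 3)*(h^2 + 2*h - 8) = (h - 3)*(h + 1)*(h + 3)*(h + 4)*(h - 2)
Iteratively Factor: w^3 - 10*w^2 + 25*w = (w - 5)*(w^2 - 5*w) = (w - 5)^2*(w)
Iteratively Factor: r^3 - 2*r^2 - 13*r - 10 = (r + 2)*(r^2 - 4*r - 5) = (r + 1)*(r + 2)*(r - 5)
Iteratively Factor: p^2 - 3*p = (p)*(p - 3)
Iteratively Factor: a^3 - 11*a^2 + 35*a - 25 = (a - 5)*(a^2 - 6*a + 5) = (a - 5)^2*(a - 1)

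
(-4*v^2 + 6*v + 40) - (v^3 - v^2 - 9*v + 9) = -v^3 - 3*v^2 + 15*v + 31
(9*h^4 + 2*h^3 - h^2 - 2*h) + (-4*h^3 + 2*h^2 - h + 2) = 9*h^4 - 2*h^3 + h^2 - 3*h + 2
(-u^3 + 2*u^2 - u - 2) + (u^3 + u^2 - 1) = 3*u^2 - u - 3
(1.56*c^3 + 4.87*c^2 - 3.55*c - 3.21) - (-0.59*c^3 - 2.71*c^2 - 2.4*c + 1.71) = 2.15*c^3 + 7.58*c^2 - 1.15*c - 4.92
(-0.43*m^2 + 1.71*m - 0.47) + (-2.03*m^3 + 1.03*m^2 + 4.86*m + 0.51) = -2.03*m^3 + 0.6*m^2 + 6.57*m + 0.04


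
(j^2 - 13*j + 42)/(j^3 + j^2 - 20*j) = (j^2 - 13*j + 42)/(j*(j^2 + j - 20))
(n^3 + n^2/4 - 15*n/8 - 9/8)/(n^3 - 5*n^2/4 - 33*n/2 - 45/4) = (2*n^2 - n - 3)/(2*(n^2 - 2*n - 15))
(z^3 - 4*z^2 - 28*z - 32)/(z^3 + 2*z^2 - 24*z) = (z^3 - 4*z^2 - 28*z - 32)/(z*(z^2 + 2*z - 24))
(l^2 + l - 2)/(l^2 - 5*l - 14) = (l - 1)/(l - 7)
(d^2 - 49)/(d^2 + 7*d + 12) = (d^2 - 49)/(d^2 + 7*d + 12)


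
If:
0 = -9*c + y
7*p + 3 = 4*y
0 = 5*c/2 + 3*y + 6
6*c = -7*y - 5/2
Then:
No Solution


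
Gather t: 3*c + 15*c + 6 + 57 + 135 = 18*c + 198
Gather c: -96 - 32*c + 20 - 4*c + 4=-36*c - 72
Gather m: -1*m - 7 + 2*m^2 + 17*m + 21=2*m^2 + 16*m + 14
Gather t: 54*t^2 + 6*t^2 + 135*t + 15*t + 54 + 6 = 60*t^2 + 150*t + 60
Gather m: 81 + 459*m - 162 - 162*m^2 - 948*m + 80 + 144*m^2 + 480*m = -18*m^2 - 9*m - 1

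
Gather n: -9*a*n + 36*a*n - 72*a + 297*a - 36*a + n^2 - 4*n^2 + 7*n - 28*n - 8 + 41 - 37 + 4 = 189*a - 3*n^2 + n*(27*a - 21)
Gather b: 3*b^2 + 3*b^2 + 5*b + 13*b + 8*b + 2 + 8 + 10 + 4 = 6*b^2 + 26*b + 24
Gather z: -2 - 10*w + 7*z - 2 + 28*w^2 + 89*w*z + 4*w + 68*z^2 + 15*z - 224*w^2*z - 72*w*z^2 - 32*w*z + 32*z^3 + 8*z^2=28*w^2 - 6*w + 32*z^3 + z^2*(76 - 72*w) + z*(-224*w^2 + 57*w + 22) - 4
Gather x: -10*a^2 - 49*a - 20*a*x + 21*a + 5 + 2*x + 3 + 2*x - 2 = -10*a^2 - 28*a + x*(4 - 20*a) + 6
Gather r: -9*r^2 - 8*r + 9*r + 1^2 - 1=-9*r^2 + r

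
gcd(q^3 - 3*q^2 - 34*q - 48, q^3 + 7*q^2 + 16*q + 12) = q^2 + 5*q + 6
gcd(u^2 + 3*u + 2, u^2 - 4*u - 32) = 1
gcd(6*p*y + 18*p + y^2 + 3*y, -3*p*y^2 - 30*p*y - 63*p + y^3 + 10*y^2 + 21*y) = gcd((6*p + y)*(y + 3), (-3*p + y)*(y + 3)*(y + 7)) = y + 3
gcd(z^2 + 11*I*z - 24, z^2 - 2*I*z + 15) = z + 3*I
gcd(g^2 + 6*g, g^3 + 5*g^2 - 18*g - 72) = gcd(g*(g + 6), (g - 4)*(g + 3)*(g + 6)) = g + 6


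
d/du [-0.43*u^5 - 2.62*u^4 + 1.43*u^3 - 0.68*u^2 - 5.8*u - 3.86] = -2.15*u^4 - 10.48*u^3 + 4.29*u^2 - 1.36*u - 5.8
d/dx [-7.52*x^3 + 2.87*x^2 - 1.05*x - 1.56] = -22.56*x^2 + 5.74*x - 1.05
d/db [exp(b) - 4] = exp(b)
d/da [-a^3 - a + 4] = -3*a^2 - 1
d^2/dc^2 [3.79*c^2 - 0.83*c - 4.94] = 7.58000000000000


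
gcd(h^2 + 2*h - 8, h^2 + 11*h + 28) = h + 4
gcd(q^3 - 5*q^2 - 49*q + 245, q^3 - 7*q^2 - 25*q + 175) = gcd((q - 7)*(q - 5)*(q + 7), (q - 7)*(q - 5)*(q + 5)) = q^2 - 12*q + 35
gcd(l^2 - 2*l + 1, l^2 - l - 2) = 1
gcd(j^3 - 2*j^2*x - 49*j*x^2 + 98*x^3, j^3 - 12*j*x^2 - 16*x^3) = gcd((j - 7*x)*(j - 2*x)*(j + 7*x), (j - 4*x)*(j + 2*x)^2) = 1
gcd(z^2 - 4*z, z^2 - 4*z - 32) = 1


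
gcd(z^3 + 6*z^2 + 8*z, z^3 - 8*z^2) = z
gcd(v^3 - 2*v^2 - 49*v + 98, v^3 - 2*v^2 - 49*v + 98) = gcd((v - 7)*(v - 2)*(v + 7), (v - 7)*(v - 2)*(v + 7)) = v^3 - 2*v^2 - 49*v + 98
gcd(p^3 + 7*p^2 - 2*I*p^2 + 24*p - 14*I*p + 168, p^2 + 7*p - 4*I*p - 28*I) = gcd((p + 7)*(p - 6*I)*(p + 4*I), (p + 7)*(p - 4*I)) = p + 7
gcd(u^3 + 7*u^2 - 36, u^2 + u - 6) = u^2 + u - 6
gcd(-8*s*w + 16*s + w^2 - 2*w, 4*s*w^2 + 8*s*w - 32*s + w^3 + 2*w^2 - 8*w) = w - 2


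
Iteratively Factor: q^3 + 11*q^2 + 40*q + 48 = (q + 3)*(q^2 + 8*q + 16) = (q + 3)*(q + 4)*(q + 4)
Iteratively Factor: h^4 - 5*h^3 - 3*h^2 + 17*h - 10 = (h - 1)*(h^3 - 4*h^2 - 7*h + 10) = (h - 1)*(h + 2)*(h^2 - 6*h + 5) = (h - 1)^2*(h + 2)*(h - 5)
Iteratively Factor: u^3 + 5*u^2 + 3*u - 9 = (u + 3)*(u^2 + 2*u - 3) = (u + 3)^2*(u - 1)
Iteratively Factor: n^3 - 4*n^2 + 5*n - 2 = (n - 2)*(n^2 - 2*n + 1) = (n - 2)*(n - 1)*(n - 1)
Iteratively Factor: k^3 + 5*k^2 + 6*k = (k)*(k^2 + 5*k + 6) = k*(k + 3)*(k + 2)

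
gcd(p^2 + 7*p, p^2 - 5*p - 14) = 1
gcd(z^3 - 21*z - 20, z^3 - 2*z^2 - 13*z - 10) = z^2 - 4*z - 5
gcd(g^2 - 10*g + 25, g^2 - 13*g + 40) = g - 5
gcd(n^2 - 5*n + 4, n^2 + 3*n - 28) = n - 4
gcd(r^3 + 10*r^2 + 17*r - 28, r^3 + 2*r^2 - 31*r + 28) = r^2 + 6*r - 7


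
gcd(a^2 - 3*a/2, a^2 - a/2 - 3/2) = a - 3/2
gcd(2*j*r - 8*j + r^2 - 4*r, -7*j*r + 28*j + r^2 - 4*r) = r - 4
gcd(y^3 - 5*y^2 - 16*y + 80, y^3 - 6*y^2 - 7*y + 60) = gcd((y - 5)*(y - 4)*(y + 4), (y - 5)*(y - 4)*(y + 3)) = y^2 - 9*y + 20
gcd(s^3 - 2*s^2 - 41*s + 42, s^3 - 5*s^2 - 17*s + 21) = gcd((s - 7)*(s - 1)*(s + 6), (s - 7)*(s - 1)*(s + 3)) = s^2 - 8*s + 7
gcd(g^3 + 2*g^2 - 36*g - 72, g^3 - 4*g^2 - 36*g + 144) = g^2 - 36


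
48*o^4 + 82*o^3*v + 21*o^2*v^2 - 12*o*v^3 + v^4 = (-8*o + v)*(-6*o + v)*(o + v)^2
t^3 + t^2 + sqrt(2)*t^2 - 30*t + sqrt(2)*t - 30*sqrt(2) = (t - 5)*(t + 6)*(t + sqrt(2))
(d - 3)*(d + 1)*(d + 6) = d^3 + 4*d^2 - 15*d - 18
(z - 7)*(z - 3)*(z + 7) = z^3 - 3*z^2 - 49*z + 147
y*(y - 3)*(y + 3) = y^3 - 9*y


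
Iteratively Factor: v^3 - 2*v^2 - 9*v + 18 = (v - 2)*(v^2 - 9) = (v - 3)*(v - 2)*(v + 3)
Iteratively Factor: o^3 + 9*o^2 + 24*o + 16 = (o + 4)*(o^2 + 5*o + 4) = (o + 1)*(o + 4)*(o + 4)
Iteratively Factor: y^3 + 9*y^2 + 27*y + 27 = (y + 3)*(y^2 + 6*y + 9) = (y + 3)^2*(y + 3)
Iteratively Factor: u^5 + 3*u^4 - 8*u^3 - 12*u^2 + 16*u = (u - 2)*(u^4 + 5*u^3 + 2*u^2 - 8*u) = (u - 2)*(u - 1)*(u^3 + 6*u^2 + 8*u) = (u - 2)*(u - 1)*(u + 2)*(u^2 + 4*u) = u*(u - 2)*(u - 1)*(u + 2)*(u + 4)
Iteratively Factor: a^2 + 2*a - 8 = (a - 2)*(a + 4)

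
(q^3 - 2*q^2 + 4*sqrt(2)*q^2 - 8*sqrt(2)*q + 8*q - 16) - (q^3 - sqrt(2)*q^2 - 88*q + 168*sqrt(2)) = -2*q^2 + 5*sqrt(2)*q^2 - 8*sqrt(2)*q + 96*q - 168*sqrt(2) - 16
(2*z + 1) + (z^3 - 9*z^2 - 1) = z^3 - 9*z^2 + 2*z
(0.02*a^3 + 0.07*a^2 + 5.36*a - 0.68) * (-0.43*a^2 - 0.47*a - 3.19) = -0.0086*a^5 - 0.0395*a^4 - 2.4015*a^3 - 2.4501*a^2 - 16.7788*a + 2.1692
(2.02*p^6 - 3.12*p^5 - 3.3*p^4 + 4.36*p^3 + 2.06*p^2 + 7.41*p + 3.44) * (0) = 0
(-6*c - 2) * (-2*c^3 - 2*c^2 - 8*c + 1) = 12*c^4 + 16*c^3 + 52*c^2 + 10*c - 2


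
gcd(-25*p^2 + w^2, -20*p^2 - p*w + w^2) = 5*p - w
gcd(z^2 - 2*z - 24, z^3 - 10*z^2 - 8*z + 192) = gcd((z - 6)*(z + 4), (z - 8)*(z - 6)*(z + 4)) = z^2 - 2*z - 24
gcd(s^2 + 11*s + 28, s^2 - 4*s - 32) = s + 4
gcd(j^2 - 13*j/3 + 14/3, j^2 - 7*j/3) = j - 7/3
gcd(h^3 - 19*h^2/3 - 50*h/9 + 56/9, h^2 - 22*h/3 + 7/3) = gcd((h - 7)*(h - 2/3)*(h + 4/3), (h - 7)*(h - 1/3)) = h - 7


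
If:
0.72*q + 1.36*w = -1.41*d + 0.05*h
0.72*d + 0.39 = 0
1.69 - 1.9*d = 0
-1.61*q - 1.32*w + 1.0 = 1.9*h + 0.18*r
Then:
No Solution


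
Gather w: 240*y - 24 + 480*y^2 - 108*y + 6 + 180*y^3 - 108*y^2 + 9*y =180*y^3 + 372*y^2 + 141*y - 18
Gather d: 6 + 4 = 10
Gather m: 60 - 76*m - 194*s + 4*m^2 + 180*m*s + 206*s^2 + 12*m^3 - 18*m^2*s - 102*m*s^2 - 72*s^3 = 12*m^3 + m^2*(4 - 18*s) + m*(-102*s^2 + 180*s - 76) - 72*s^3 + 206*s^2 - 194*s + 60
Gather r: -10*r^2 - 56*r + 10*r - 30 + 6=-10*r^2 - 46*r - 24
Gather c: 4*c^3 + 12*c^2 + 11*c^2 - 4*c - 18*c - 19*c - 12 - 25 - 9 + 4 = 4*c^3 + 23*c^2 - 41*c - 42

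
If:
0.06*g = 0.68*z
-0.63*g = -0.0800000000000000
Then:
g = 0.13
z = 0.01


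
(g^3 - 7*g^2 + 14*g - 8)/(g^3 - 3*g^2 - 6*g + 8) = (g - 2)/(g + 2)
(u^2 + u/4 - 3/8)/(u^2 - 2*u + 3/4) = (4*u + 3)/(2*(2*u - 3))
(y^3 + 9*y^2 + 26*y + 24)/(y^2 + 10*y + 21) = (y^2 + 6*y + 8)/(y + 7)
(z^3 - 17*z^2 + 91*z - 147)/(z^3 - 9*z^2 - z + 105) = (z^2 - 10*z + 21)/(z^2 - 2*z - 15)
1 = 1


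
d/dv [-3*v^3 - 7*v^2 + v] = -9*v^2 - 14*v + 1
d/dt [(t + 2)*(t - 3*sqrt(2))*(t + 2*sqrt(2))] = 3*t^2 - 2*sqrt(2)*t + 4*t - 12 - 2*sqrt(2)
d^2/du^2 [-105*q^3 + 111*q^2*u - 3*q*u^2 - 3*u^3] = -6*q - 18*u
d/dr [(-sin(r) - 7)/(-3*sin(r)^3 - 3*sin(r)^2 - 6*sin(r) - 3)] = -(2*sin(r)^3 + 22*sin(r)^2 + 14*sin(r) + 13)*cos(r)/(3*(sin(r)^3 + sin(r)^2 + 2*sin(r) + 1)^2)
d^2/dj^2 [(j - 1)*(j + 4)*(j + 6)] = 6*j + 18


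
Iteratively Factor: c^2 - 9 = (c - 3)*(c + 3)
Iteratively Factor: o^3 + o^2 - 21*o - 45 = (o + 3)*(o^2 - 2*o - 15) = (o - 5)*(o + 3)*(o + 3)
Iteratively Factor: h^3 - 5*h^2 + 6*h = (h - 2)*(h^2 - 3*h) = (h - 3)*(h - 2)*(h)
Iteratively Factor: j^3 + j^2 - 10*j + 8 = (j - 2)*(j^2 + 3*j - 4) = (j - 2)*(j + 4)*(j - 1)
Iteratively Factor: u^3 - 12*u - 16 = (u + 2)*(u^2 - 2*u - 8) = (u - 4)*(u + 2)*(u + 2)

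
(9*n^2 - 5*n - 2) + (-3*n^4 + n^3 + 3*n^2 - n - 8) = -3*n^4 + n^3 + 12*n^2 - 6*n - 10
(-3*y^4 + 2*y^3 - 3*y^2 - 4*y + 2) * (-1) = 3*y^4 - 2*y^3 + 3*y^2 + 4*y - 2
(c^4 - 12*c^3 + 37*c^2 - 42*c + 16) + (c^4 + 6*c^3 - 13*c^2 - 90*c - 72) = 2*c^4 - 6*c^3 + 24*c^2 - 132*c - 56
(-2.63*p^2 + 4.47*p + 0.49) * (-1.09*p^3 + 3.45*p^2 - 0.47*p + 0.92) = 2.8667*p^5 - 13.9458*p^4 + 16.1235*p^3 - 2.83*p^2 + 3.8821*p + 0.4508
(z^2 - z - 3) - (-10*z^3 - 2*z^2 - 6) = 10*z^3 + 3*z^2 - z + 3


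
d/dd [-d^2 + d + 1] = 1 - 2*d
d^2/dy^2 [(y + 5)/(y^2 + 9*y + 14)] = 2*((y + 5)*(2*y + 9)^2 - (3*y + 14)*(y^2 + 9*y + 14))/(y^2 + 9*y + 14)^3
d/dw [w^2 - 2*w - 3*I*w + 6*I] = 2*w - 2 - 3*I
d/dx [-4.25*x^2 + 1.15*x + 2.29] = 1.15 - 8.5*x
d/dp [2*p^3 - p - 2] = 6*p^2 - 1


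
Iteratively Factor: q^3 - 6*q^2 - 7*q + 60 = (q - 4)*(q^2 - 2*q - 15) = (q - 4)*(q + 3)*(q - 5)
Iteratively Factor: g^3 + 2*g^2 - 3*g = (g - 1)*(g^2 + 3*g) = g*(g - 1)*(g + 3)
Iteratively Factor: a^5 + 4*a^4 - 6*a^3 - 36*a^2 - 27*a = (a + 3)*(a^4 + a^3 - 9*a^2 - 9*a) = a*(a + 3)*(a^3 + a^2 - 9*a - 9) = a*(a + 3)^2*(a^2 - 2*a - 3) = a*(a - 3)*(a + 3)^2*(a + 1)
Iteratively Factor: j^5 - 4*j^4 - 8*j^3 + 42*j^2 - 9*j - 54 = (j + 1)*(j^4 - 5*j^3 - 3*j^2 + 45*j - 54) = (j - 3)*(j + 1)*(j^3 - 2*j^2 - 9*j + 18) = (j - 3)^2*(j + 1)*(j^2 + j - 6) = (j - 3)^2*(j + 1)*(j + 3)*(j - 2)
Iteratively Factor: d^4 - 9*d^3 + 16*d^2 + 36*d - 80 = (d - 2)*(d^3 - 7*d^2 + 2*d + 40) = (d - 2)*(d + 2)*(d^2 - 9*d + 20) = (d - 5)*(d - 2)*(d + 2)*(d - 4)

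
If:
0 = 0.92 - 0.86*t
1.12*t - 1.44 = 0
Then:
No Solution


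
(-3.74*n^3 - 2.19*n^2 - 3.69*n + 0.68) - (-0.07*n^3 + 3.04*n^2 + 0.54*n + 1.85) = -3.67*n^3 - 5.23*n^2 - 4.23*n - 1.17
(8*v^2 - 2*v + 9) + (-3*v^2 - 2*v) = 5*v^2 - 4*v + 9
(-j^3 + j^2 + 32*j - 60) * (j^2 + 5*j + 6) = -j^5 - 4*j^4 + 31*j^3 + 106*j^2 - 108*j - 360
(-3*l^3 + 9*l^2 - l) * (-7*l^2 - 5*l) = 21*l^5 - 48*l^4 - 38*l^3 + 5*l^2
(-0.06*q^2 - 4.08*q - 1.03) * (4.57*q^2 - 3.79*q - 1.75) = -0.2742*q^4 - 18.4182*q^3 + 10.8611*q^2 + 11.0437*q + 1.8025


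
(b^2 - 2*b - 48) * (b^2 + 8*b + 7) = b^4 + 6*b^3 - 57*b^2 - 398*b - 336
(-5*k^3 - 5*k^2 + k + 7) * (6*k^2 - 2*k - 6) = -30*k^5 - 20*k^4 + 46*k^3 + 70*k^2 - 20*k - 42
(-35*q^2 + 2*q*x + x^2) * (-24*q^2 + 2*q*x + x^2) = 840*q^4 - 118*q^3*x - 55*q^2*x^2 + 4*q*x^3 + x^4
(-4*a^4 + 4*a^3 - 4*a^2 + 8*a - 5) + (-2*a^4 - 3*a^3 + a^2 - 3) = -6*a^4 + a^3 - 3*a^2 + 8*a - 8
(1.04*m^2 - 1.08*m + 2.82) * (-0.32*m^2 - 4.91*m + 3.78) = -0.3328*m^4 - 4.7608*m^3 + 8.3316*m^2 - 17.9286*m + 10.6596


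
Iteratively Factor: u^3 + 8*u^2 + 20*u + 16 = (u + 4)*(u^2 + 4*u + 4) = (u + 2)*(u + 4)*(u + 2)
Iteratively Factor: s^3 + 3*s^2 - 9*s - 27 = (s + 3)*(s^2 - 9) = (s + 3)^2*(s - 3)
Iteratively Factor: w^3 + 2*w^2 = (w + 2)*(w^2) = w*(w + 2)*(w)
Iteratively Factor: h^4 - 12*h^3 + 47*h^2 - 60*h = (h - 4)*(h^3 - 8*h^2 + 15*h) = (h - 5)*(h - 4)*(h^2 - 3*h) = (h - 5)*(h - 4)*(h - 3)*(h)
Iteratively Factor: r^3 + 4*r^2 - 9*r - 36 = (r + 3)*(r^2 + r - 12) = (r + 3)*(r + 4)*(r - 3)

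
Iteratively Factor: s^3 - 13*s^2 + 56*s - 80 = (s - 5)*(s^2 - 8*s + 16) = (s - 5)*(s - 4)*(s - 4)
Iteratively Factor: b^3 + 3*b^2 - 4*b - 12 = (b + 3)*(b^2 - 4) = (b + 2)*(b + 3)*(b - 2)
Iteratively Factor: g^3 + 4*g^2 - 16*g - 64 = (g - 4)*(g^2 + 8*g + 16) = (g - 4)*(g + 4)*(g + 4)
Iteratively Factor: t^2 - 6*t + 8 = (t - 2)*(t - 4)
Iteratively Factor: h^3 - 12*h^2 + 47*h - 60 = (h - 4)*(h^2 - 8*h + 15) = (h - 5)*(h - 4)*(h - 3)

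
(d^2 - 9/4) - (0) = d^2 - 9/4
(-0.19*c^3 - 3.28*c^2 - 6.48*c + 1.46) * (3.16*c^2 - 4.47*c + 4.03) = -0.6004*c^5 - 9.5155*c^4 - 6.5809*c^3 + 20.3608*c^2 - 32.6406*c + 5.8838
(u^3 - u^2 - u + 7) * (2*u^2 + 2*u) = 2*u^5 - 4*u^3 + 12*u^2 + 14*u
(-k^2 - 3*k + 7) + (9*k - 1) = -k^2 + 6*k + 6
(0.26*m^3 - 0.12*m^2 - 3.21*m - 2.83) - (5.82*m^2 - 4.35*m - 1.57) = 0.26*m^3 - 5.94*m^2 + 1.14*m - 1.26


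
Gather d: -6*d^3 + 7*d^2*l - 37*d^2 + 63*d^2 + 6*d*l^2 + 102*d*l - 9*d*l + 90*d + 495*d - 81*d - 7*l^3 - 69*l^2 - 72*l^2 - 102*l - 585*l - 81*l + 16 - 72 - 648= -6*d^3 + d^2*(7*l + 26) + d*(6*l^2 + 93*l + 504) - 7*l^3 - 141*l^2 - 768*l - 704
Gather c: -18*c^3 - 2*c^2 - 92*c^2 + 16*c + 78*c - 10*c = -18*c^3 - 94*c^2 + 84*c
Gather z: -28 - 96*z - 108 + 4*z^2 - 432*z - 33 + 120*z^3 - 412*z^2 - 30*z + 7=120*z^3 - 408*z^2 - 558*z - 162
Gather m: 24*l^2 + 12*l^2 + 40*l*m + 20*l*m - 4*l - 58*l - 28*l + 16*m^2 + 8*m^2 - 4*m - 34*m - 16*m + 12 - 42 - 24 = 36*l^2 - 90*l + 24*m^2 + m*(60*l - 54) - 54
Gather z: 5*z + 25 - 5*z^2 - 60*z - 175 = -5*z^2 - 55*z - 150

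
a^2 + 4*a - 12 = (a - 2)*(a + 6)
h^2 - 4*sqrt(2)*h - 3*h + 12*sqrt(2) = (h - 3)*(h - 4*sqrt(2))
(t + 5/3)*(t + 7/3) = t^2 + 4*t + 35/9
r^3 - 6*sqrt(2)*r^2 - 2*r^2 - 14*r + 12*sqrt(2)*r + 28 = (r - 2)*(r - 7*sqrt(2))*(r + sqrt(2))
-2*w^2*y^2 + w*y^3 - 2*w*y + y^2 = y*(-2*w + y)*(w*y + 1)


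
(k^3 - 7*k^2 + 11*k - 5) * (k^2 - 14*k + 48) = k^5 - 21*k^4 + 157*k^3 - 495*k^2 + 598*k - 240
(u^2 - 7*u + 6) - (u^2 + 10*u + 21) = -17*u - 15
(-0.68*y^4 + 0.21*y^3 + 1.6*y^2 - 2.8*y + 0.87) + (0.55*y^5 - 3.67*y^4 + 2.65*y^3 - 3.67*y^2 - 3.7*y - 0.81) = 0.55*y^5 - 4.35*y^4 + 2.86*y^3 - 2.07*y^2 - 6.5*y + 0.0599999999999999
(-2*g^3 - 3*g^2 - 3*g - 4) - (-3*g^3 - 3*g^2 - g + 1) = g^3 - 2*g - 5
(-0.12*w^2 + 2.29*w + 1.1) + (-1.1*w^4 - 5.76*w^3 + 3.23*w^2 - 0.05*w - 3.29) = -1.1*w^4 - 5.76*w^3 + 3.11*w^2 + 2.24*w - 2.19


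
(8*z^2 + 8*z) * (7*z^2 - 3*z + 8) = 56*z^4 + 32*z^3 + 40*z^2 + 64*z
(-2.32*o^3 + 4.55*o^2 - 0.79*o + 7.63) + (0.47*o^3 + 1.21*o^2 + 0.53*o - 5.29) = -1.85*o^3 + 5.76*o^2 - 0.26*o + 2.34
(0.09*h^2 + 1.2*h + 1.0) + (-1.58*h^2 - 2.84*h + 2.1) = -1.49*h^2 - 1.64*h + 3.1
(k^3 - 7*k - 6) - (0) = k^3 - 7*k - 6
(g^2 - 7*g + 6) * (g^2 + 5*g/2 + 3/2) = g^4 - 9*g^3/2 - 10*g^2 + 9*g/2 + 9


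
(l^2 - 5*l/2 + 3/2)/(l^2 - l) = (l - 3/2)/l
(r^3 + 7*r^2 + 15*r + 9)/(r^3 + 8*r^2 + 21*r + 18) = (r + 1)/(r + 2)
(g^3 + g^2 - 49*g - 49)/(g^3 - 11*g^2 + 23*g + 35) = (g + 7)/(g - 5)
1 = 1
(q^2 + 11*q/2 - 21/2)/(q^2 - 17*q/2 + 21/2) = (q + 7)/(q - 7)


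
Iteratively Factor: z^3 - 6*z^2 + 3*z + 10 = (z - 5)*(z^2 - z - 2) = (z - 5)*(z + 1)*(z - 2)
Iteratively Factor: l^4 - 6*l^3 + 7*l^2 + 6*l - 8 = (l - 4)*(l^3 - 2*l^2 - l + 2) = (l - 4)*(l - 2)*(l^2 - 1) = (l - 4)*(l - 2)*(l - 1)*(l + 1)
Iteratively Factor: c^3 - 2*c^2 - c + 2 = (c + 1)*(c^2 - 3*c + 2) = (c - 1)*(c + 1)*(c - 2)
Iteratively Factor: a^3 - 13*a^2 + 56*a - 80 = (a - 5)*(a^2 - 8*a + 16) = (a - 5)*(a - 4)*(a - 4)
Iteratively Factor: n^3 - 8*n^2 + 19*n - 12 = (n - 4)*(n^2 - 4*n + 3) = (n - 4)*(n - 3)*(n - 1)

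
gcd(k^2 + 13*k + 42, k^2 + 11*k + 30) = k + 6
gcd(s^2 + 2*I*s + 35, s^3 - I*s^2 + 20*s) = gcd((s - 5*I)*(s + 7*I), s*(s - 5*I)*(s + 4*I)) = s - 5*I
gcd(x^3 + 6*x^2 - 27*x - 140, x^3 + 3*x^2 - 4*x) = x + 4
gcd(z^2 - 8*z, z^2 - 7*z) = z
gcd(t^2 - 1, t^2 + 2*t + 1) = t + 1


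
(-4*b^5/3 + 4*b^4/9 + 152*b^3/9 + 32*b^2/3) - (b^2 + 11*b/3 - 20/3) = -4*b^5/3 + 4*b^4/9 + 152*b^3/9 + 29*b^2/3 - 11*b/3 + 20/3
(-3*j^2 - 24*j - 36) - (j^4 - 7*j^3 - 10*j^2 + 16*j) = -j^4 + 7*j^3 + 7*j^2 - 40*j - 36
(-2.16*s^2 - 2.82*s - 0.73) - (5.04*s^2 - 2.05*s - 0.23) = -7.2*s^2 - 0.77*s - 0.5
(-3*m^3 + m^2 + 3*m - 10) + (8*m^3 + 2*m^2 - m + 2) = 5*m^3 + 3*m^2 + 2*m - 8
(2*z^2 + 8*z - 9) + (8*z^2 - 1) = 10*z^2 + 8*z - 10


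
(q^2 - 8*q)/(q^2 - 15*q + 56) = q/(q - 7)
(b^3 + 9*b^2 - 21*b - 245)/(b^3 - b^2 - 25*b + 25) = (b^2 + 14*b + 49)/(b^2 + 4*b - 5)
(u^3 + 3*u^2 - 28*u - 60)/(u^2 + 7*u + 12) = (u^3 + 3*u^2 - 28*u - 60)/(u^2 + 7*u + 12)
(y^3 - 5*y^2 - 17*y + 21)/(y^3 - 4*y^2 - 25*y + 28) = (y + 3)/(y + 4)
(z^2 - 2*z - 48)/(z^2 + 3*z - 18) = (z - 8)/(z - 3)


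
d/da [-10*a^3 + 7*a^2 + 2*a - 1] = -30*a^2 + 14*a + 2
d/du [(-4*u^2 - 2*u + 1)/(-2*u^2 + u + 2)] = (-8*u^2 - 12*u - 5)/(4*u^4 - 4*u^3 - 7*u^2 + 4*u + 4)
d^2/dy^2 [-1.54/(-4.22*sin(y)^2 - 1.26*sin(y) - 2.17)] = (-109.699744*sin(y)^4 - 24.565464*sin(y)^3 + 218.514296*sin(y)^2 + 53.341596*sin(y) - 23.314984)/(4.22*sin(y)^2 + 1.26*sin(y) + 2.17)^3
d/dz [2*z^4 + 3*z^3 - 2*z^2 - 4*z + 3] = 8*z^3 + 9*z^2 - 4*z - 4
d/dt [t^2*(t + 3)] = 3*t*(t + 2)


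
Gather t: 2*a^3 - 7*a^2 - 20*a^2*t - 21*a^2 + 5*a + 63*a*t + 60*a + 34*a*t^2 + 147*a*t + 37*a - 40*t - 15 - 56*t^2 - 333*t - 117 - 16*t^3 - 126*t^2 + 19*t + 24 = 2*a^3 - 28*a^2 + 102*a - 16*t^3 + t^2*(34*a - 182) + t*(-20*a^2 + 210*a - 354) - 108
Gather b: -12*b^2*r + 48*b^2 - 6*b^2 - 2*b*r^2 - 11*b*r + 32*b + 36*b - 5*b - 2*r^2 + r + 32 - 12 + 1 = b^2*(42 - 12*r) + b*(-2*r^2 - 11*r + 63) - 2*r^2 + r + 21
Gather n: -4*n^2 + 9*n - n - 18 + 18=-4*n^2 + 8*n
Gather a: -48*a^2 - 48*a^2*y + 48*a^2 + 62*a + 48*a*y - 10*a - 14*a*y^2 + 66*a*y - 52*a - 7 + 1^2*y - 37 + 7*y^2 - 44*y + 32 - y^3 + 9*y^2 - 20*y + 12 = -48*a^2*y + a*(-14*y^2 + 114*y) - y^3 + 16*y^2 - 63*y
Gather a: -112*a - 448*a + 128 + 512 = 640 - 560*a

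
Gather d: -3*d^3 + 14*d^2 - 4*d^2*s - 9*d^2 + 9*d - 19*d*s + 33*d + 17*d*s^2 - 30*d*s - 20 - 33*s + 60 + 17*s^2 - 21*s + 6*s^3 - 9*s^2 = -3*d^3 + d^2*(5 - 4*s) + d*(17*s^2 - 49*s + 42) + 6*s^3 + 8*s^2 - 54*s + 40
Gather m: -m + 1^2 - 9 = -m - 8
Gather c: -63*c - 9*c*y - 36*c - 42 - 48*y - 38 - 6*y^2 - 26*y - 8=c*(-9*y - 99) - 6*y^2 - 74*y - 88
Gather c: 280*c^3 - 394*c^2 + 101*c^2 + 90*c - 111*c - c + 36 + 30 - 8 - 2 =280*c^3 - 293*c^2 - 22*c + 56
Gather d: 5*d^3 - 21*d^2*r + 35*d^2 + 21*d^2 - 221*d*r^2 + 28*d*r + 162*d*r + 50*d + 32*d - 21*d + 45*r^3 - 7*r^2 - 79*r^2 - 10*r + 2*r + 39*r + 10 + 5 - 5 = 5*d^3 + d^2*(56 - 21*r) + d*(-221*r^2 + 190*r + 61) + 45*r^3 - 86*r^2 + 31*r + 10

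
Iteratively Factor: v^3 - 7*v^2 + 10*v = (v)*(v^2 - 7*v + 10) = v*(v - 5)*(v - 2)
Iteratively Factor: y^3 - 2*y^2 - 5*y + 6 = (y - 3)*(y^2 + y - 2) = (y - 3)*(y - 1)*(y + 2)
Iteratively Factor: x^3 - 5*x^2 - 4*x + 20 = (x - 5)*(x^2 - 4) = (x - 5)*(x - 2)*(x + 2)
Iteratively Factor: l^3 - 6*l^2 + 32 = (l + 2)*(l^2 - 8*l + 16) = (l - 4)*(l + 2)*(l - 4)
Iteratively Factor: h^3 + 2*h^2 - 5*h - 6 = (h + 3)*(h^2 - h - 2) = (h - 2)*(h + 3)*(h + 1)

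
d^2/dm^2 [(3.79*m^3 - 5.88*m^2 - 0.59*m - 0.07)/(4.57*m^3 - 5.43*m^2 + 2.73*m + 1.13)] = (-2.27373675443232e-13*m^7 - 57.507966000001*m^6 - 357.63906*m^5 + 275.595678*m^4 + 361.50528*m^3 - 127.385718*m^2 + 15.71058*m - 13.278594)/(95.443993*m^9 - 340.215021*m^8 + 575.28531*m^7 - 495.774534*m^6 + 175.414212*m^5 + 63.134028*m^4 - 62.653326*m^3 + 4.46463*m^2 + 10.457811*m + 1.442897)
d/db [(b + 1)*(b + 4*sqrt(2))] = 2*b + 1 + 4*sqrt(2)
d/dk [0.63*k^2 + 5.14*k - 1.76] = 1.26*k + 5.14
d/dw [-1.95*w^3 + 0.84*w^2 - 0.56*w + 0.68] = -5.85*w^2 + 1.68*w - 0.56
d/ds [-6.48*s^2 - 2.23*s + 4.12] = -12.96*s - 2.23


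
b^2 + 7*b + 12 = (b + 3)*(b + 4)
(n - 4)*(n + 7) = n^2 + 3*n - 28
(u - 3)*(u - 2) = u^2 - 5*u + 6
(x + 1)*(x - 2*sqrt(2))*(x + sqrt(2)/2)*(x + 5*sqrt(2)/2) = x^4 + x^3 + sqrt(2)*x^3 - 19*x^2/2 + sqrt(2)*x^2 - 19*x/2 - 5*sqrt(2)*x - 5*sqrt(2)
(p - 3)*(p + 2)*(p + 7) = p^3 + 6*p^2 - 13*p - 42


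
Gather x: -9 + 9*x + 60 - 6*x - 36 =3*x + 15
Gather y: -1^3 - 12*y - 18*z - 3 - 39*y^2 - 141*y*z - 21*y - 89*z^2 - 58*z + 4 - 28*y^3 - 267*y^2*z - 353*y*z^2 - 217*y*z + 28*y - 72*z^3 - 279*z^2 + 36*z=-28*y^3 + y^2*(-267*z - 39) + y*(-353*z^2 - 358*z - 5) - 72*z^3 - 368*z^2 - 40*z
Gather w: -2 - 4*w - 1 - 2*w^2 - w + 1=-2*w^2 - 5*w - 2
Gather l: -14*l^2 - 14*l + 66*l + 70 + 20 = -14*l^2 + 52*l + 90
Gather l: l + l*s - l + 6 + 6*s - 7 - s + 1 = l*s + 5*s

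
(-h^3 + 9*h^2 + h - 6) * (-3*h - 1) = 3*h^4 - 26*h^3 - 12*h^2 + 17*h + 6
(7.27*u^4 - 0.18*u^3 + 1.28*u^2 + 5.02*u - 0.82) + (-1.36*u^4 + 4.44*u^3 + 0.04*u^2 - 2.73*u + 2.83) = 5.91*u^4 + 4.26*u^3 + 1.32*u^2 + 2.29*u + 2.01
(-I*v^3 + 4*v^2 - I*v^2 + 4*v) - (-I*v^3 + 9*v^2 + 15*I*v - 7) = -5*v^2 - I*v^2 + 4*v - 15*I*v + 7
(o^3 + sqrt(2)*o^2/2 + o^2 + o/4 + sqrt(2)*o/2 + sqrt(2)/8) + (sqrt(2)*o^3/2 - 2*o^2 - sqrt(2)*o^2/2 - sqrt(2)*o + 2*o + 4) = sqrt(2)*o^3/2 + o^3 - o^2 - sqrt(2)*o/2 + 9*o/4 + sqrt(2)/8 + 4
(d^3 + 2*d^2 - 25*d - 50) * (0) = 0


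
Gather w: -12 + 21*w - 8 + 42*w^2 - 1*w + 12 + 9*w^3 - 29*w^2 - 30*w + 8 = 9*w^3 + 13*w^2 - 10*w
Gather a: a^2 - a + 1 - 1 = a^2 - a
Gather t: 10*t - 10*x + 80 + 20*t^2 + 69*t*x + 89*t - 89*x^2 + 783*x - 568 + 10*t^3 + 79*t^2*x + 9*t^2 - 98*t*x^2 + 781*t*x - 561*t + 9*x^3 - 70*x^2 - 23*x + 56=10*t^3 + t^2*(79*x + 29) + t*(-98*x^2 + 850*x - 462) + 9*x^3 - 159*x^2 + 750*x - 432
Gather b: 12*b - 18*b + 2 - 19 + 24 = 7 - 6*b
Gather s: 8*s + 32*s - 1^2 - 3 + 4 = 40*s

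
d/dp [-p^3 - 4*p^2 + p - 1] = -3*p^2 - 8*p + 1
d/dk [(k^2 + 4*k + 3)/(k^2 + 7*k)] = 3*(k^2 - 2*k - 7)/(k^2*(k^2 + 14*k + 49))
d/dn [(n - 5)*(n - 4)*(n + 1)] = 3*n^2 - 16*n + 11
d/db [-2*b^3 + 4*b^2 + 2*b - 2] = -6*b^2 + 8*b + 2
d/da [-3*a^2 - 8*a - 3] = -6*a - 8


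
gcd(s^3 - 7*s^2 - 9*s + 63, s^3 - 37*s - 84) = s^2 - 4*s - 21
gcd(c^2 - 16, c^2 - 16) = c^2 - 16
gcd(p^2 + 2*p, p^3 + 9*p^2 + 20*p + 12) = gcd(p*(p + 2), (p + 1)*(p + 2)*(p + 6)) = p + 2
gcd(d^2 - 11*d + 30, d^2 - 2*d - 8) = 1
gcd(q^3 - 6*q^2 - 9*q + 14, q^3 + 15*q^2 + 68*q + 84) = q + 2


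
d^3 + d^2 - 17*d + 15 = (d - 3)*(d - 1)*(d + 5)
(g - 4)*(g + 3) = g^2 - g - 12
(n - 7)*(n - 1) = n^2 - 8*n + 7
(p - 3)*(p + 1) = p^2 - 2*p - 3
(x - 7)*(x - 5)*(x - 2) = x^3 - 14*x^2 + 59*x - 70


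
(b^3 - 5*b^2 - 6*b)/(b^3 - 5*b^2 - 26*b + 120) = b*(b + 1)/(b^2 + b - 20)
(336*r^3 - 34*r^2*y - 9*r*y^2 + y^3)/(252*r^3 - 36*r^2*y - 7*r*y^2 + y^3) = (-8*r + y)/(-6*r + y)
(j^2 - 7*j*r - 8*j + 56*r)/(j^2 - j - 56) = (j - 7*r)/(j + 7)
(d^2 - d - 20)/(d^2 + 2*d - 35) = (d + 4)/(d + 7)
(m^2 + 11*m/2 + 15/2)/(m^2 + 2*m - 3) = (m + 5/2)/(m - 1)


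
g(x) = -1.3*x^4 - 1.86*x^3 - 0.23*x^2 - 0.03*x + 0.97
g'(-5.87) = 862.16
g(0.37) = 0.81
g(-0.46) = 1.06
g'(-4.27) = 305.04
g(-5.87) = -1174.03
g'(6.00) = -1326.87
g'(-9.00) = 3342.93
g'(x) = -5.2*x^3 - 5.58*x^2 - 0.46*x - 0.03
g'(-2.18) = 28.33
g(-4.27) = -290.46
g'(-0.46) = -0.49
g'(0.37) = -1.23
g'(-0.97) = -0.09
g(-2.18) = -10.15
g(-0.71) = 1.21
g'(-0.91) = -0.31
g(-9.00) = -7190.75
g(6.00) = -2094.05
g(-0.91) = 1.32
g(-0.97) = 1.33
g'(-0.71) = -0.66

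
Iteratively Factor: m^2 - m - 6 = (m - 3)*(m + 2)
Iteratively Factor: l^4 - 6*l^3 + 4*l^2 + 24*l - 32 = (l - 2)*(l^3 - 4*l^2 - 4*l + 16) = (l - 2)^2*(l^2 - 2*l - 8) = (l - 2)^2*(l + 2)*(l - 4)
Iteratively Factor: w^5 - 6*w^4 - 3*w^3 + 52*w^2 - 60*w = (w - 5)*(w^4 - w^3 - 8*w^2 + 12*w) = (w - 5)*(w - 2)*(w^3 + w^2 - 6*w) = w*(w - 5)*(w - 2)*(w^2 + w - 6) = w*(w - 5)*(w - 2)^2*(w + 3)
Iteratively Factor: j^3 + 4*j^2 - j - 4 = (j - 1)*(j^2 + 5*j + 4) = (j - 1)*(j + 4)*(j + 1)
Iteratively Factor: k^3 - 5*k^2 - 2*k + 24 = (k + 2)*(k^2 - 7*k + 12) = (k - 3)*(k + 2)*(k - 4)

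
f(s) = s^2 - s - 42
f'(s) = 2*s - 1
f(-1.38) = -38.72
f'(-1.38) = -3.76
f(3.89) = -30.76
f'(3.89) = 6.78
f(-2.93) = -30.49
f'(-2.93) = -6.86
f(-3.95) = -22.45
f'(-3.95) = -8.90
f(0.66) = -42.22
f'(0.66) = 0.32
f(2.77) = -37.10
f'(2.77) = 4.54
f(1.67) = -40.88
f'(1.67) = 2.34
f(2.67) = -37.54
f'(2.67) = 4.34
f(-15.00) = 198.00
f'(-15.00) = -31.00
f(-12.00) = 114.00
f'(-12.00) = -25.00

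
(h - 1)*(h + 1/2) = h^2 - h/2 - 1/2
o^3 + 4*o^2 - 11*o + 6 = (o - 1)^2*(o + 6)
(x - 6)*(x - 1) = x^2 - 7*x + 6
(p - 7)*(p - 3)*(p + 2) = p^3 - 8*p^2 + p + 42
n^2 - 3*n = n*(n - 3)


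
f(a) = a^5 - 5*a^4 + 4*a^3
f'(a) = 5*a^4 - 20*a^3 + 12*a^2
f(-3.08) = -844.01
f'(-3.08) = 1148.16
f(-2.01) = -146.90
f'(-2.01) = 292.51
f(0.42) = 0.15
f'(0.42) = 0.79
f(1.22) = -1.11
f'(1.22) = -7.38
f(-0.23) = -0.06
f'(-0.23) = 0.89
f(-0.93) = -7.65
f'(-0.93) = 30.21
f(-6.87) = -27737.96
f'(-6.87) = 18188.95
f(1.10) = -0.39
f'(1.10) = -4.78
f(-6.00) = -15120.00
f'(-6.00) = 11232.00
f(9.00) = 29160.00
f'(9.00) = 19197.00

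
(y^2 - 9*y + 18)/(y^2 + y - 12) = (y - 6)/(y + 4)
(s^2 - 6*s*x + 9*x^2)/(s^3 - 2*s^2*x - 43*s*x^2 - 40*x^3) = (-s^2 + 6*s*x - 9*x^2)/(-s^3 + 2*s^2*x + 43*s*x^2 + 40*x^3)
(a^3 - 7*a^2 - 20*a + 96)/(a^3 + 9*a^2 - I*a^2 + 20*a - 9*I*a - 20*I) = (a^2 - 11*a + 24)/(a^2 + a*(5 - I) - 5*I)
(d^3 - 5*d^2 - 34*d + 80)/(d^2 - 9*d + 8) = (d^2 + 3*d - 10)/(d - 1)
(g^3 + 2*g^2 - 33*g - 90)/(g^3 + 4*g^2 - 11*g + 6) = (g^3 + 2*g^2 - 33*g - 90)/(g^3 + 4*g^2 - 11*g + 6)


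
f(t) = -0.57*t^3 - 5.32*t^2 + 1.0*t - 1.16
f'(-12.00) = -117.56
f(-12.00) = 205.72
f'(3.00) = -46.31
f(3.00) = -61.43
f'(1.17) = -13.79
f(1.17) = -8.19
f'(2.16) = -29.96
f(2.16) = -29.57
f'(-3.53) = 17.25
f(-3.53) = -45.91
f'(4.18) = -73.35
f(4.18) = -131.56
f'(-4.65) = 13.50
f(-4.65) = -63.53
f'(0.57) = -5.62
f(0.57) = -2.42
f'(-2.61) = 17.12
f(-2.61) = -29.88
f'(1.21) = -14.38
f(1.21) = -8.75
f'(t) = -1.71*t^2 - 10.64*t + 1.0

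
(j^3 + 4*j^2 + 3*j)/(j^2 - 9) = j*(j + 1)/(j - 3)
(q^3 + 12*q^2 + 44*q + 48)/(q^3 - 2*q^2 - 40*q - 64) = (q + 6)/(q - 8)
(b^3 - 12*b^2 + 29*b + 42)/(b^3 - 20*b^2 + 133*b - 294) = (b + 1)/(b - 7)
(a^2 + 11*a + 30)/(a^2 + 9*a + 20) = (a + 6)/(a + 4)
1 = 1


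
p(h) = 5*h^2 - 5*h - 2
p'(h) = 10*h - 5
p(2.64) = 19.65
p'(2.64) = 21.40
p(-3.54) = 78.36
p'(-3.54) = -40.40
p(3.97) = 56.95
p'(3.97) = 34.70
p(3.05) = 29.26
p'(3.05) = 25.50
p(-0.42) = 0.98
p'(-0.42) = -9.20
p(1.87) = 6.13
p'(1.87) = 13.70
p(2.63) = 19.43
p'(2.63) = 21.30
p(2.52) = 17.15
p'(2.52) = 20.20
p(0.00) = -2.00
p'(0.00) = -5.00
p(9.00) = 358.00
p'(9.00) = 85.00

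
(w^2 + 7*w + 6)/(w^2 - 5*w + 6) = (w^2 + 7*w + 6)/(w^2 - 5*w + 6)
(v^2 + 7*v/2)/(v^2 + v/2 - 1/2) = v*(2*v + 7)/(2*v^2 + v - 1)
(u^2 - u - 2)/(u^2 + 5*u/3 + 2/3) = 3*(u - 2)/(3*u + 2)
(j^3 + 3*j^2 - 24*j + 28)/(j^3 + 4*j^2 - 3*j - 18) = (j^2 + 5*j - 14)/(j^2 + 6*j + 9)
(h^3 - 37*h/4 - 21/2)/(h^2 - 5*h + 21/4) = (2*h^2 + 7*h + 6)/(2*h - 3)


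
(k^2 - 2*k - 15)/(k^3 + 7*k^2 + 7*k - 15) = (k - 5)/(k^2 + 4*k - 5)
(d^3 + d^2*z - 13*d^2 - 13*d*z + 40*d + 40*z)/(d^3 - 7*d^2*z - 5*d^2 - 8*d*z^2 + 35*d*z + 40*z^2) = (8 - d)/(-d + 8*z)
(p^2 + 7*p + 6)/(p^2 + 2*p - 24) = (p + 1)/(p - 4)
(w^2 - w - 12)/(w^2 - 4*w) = (w + 3)/w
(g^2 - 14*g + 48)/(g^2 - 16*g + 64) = (g - 6)/(g - 8)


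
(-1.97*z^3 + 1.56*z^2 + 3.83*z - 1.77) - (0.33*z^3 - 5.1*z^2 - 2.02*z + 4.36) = -2.3*z^3 + 6.66*z^2 + 5.85*z - 6.13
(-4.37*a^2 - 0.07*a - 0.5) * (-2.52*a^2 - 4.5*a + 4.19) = 11.0124*a^4 + 19.8414*a^3 - 16.7353*a^2 + 1.9567*a - 2.095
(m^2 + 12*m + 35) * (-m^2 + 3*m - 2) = -m^4 - 9*m^3 - m^2 + 81*m - 70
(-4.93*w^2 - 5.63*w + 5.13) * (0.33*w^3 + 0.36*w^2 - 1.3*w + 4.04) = -1.6269*w^5 - 3.6327*w^4 + 6.0751*w^3 - 10.7514*w^2 - 29.4142*w + 20.7252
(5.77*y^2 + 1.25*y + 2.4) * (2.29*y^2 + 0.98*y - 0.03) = 13.2133*y^4 + 8.5171*y^3 + 6.5479*y^2 + 2.3145*y - 0.072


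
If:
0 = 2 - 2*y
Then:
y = 1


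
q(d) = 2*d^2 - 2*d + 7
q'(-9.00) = -38.00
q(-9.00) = 187.00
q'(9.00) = 34.00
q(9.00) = 151.00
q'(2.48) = 7.92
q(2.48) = 14.34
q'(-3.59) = -16.36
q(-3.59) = 39.96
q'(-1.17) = -6.68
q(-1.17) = 12.08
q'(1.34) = 3.36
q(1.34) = 7.91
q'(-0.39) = -3.56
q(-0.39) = 8.08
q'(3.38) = 11.52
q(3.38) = 23.09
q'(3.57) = 12.28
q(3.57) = 25.35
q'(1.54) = 4.16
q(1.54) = 8.66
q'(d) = 4*d - 2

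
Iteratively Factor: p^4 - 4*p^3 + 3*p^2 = (p - 3)*(p^3 - p^2) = p*(p - 3)*(p^2 - p) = p^2*(p - 3)*(p - 1)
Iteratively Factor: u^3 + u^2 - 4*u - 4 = (u - 2)*(u^2 + 3*u + 2) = (u - 2)*(u + 1)*(u + 2)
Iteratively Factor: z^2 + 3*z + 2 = (z + 2)*(z + 1)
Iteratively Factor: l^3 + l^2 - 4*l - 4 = (l - 2)*(l^2 + 3*l + 2) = (l - 2)*(l + 1)*(l + 2)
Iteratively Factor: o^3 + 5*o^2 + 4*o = (o + 1)*(o^2 + 4*o) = (o + 1)*(o + 4)*(o)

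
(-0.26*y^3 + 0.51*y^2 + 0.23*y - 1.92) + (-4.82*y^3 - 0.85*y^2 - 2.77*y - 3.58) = -5.08*y^3 - 0.34*y^2 - 2.54*y - 5.5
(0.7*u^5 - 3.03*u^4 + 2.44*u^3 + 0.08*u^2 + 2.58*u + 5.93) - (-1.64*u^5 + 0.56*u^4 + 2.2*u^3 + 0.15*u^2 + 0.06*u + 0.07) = 2.34*u^5 - 3.59*u^4 + 0.24*u^3 - 0.07*u^2 + 2.52*u + 5.86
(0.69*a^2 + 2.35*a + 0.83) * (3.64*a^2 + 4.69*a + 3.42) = 2.5116*a^4 + 11.7901*a^3 + 16.4025*a^2 + 11.9297*a + 2.8386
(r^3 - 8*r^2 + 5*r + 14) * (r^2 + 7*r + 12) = r^5 - r^4 - 39*r^3 - 47*r^2 + 158*r + 168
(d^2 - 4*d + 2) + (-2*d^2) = -d^2 - 4*d + 2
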